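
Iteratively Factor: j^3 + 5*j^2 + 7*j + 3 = (j + 1)*(j^2 + 4*j + 3) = (j + 1)^2*(j + 3)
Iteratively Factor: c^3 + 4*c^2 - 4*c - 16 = (c + 4)*(c^2 - 4) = (c + 2)*(c + 4)*(c - 2)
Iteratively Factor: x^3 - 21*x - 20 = (x - 5)*(x^2 + 5*x + 4) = (x - 5)*(x + 4)*(x + 1)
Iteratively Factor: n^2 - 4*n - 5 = (n - 5)*(n + 1)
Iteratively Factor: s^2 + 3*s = (s)*(s + 3)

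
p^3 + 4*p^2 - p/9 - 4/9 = (p - 1/3)*(p + 1/3)*(p + 4)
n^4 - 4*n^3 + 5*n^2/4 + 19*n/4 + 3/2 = (n - 3)*(n - 2)*(n + 1/2)^2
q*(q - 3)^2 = q^3 - 6*q^2 + 9*q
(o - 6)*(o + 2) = o^2 - 4*o - 12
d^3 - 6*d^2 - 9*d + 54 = (d - 6)*(d - 3)*(d + 3)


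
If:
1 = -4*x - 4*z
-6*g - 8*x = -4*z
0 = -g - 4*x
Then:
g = -1/3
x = 1/12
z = -1/3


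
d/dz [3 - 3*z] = -3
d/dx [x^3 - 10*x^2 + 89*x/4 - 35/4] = 3*x^2 - 20*x + 89/4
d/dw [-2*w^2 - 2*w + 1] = -4*w - 2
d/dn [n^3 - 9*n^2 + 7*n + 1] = 3*n^2 - 18*n + 7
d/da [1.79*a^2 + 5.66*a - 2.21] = 3.58*a + 5.66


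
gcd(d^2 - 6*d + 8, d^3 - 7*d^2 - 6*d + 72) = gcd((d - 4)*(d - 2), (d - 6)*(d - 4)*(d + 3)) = d - 4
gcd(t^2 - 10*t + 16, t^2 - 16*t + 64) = t - 8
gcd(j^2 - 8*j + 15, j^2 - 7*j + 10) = j - 5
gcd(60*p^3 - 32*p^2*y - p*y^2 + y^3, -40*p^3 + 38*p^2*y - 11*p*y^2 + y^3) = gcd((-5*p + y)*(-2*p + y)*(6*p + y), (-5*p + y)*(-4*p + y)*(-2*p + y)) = 10*p^2 - 7*p*y + y^2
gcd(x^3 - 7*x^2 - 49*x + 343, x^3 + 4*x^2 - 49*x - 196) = x^2 - 49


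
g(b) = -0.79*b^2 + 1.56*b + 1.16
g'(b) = 1.56 - 1.58*b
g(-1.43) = -2.69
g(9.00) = -48.79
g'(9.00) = -12.66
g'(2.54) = -2.45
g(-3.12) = -11.40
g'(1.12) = -0.21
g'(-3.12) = 6.49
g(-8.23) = -65.19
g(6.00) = -17.92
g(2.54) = 0.03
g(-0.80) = -0.59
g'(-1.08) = 3.27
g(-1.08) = -1.45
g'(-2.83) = 6.03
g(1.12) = 1.92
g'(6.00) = -7.92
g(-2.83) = -9.58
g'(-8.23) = 14.56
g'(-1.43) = 3.82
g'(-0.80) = 2.82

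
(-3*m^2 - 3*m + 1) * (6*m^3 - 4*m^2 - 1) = -18*m^5 - 6*m^4 + 18*m^3 - m^2 + 3*m - 1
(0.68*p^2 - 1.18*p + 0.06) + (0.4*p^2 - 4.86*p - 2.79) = 1.08*p^2 - 6.04*p - 2.73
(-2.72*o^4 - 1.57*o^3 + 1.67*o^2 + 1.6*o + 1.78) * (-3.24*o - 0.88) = 8.8128*o^5 + 7.4804*o^4 - 4.0292*o^3 - 6.6536*o^2 - 7.1752*o - 1.5664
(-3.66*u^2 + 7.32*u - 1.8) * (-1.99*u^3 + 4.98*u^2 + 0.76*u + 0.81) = 7.2834*u^5 - 32.7936*u^4 + 37.254*u^3 - 6.3654*u^2 + 4.5612*u - 1.458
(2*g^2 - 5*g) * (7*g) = 14*g^3 - 35*g^2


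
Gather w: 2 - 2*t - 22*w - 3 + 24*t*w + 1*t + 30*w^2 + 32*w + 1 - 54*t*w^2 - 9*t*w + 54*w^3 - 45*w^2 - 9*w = -t + 54*w^3 + w^2*(-54*t - 15) + w*(15*t + 1)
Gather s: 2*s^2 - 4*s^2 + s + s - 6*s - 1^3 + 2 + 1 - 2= -2*s^2 - 4*s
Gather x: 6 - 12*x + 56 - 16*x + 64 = 126 - 28*x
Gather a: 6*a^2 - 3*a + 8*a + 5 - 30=6*a^2 + 5*a - 25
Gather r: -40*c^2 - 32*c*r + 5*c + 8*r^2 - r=-40*c^2 + 5*c + 8*r^2 + r*(-32*c - 1)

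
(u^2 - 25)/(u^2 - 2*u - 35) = (u - 5)/(u - 7)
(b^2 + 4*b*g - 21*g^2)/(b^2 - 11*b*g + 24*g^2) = (b + 7*g)/(b - 8*g)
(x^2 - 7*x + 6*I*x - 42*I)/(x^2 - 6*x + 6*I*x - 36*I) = (x - 7)/(x - 6)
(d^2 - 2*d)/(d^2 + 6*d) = (d - 2)/(d + 6)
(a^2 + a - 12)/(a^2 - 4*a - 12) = (-a^2 - a + 12)/(-a^2 + 4*a + 12)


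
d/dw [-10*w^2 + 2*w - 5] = 2 - 20*w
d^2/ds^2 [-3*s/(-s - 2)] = -12/(s + 2)^3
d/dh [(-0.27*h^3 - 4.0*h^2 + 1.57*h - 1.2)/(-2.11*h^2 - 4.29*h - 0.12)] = (0.5697*h^4 + 2.3166*h^3 + 20.5699*h^2 - 4.104*h - 5.3364)/(4.4521*h^4 + 18.1038*h^3 + 18.9105*h^2 + 1.0296*h + 0.0144)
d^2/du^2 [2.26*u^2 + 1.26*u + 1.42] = 4.52000000000000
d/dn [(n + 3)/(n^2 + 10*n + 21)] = -1/(n^2 + 14*n + 49)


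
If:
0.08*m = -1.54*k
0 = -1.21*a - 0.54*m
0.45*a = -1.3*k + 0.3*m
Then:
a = 0.00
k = 0.00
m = 0.00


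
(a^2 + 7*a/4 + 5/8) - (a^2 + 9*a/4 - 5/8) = 5/4 - a/2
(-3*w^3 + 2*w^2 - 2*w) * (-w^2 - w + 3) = 3*w^5 + w^4 - 9*w^3 + 8*w^2 - 6*w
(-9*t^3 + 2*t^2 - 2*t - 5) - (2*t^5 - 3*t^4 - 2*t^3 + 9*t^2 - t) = -2*t^5 + 3*t^4 - 7*t^3 - 7*t^2 - t - 5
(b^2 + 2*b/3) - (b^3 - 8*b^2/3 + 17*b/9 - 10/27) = -b^3 + 11*b^2/3 - 11*b/9 + 10/27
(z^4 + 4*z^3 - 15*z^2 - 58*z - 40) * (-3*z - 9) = -3*z^5 - 21*z^4 + 9*z^3 + 309*z^2 + 642*z + 360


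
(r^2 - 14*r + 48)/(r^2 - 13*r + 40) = (r - 6)/(r - 5)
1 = 1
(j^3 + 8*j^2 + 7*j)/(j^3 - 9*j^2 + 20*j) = (j^2 + 8*j + 7)/(j^2 - 9*j + 20)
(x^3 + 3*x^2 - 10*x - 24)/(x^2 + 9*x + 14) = (x^2 + x - 12)/(x + 7)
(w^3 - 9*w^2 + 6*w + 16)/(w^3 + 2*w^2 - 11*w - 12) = (w^2 - 10*w + 16)/(w^2 + w - 12)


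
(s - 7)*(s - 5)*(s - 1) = s^3 - 13*s^2 + 47*s - 35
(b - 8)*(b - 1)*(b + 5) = b^3 - 4*b^2 - 37*b + 40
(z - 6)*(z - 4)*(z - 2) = z^3 - 12*z^2 + 44*z - 48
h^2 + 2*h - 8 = (h - 2)*(h + 4)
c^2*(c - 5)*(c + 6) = c^4 + c^3 - 30*c^2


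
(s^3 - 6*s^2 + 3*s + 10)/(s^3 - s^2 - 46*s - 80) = (-s^3 + 6*s^2 - 3*s - 10)/(-s^3 + s^2 + 46*s + 80)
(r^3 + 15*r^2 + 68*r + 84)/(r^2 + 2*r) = r + 13 + 42/r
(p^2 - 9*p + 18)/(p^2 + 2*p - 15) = (p - 6)/(p + 5)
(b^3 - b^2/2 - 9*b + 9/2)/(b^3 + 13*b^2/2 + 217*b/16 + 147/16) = 8*(2*b^2 - 7*b + 3)/(16*b^2 + 56*b + 49)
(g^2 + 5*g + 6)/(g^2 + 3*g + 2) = (g + 3)/(g + 1)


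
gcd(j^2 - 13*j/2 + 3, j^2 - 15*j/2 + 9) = j - 6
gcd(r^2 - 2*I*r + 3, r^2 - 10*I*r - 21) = r - 3*I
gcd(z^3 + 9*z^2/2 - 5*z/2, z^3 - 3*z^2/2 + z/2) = z^2 - z/2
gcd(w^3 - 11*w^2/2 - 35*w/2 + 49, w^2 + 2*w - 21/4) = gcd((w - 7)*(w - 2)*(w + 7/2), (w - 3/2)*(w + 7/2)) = w + 7/2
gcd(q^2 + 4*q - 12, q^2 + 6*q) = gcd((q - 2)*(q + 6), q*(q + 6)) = q + 6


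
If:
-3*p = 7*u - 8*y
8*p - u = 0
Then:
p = 8*y/59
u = 64*y/59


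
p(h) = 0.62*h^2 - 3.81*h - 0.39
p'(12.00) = 11.07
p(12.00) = 43.17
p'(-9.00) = -14.97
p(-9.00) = 84.12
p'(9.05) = 7.41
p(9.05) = 15.91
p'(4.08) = 1.25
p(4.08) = -5.61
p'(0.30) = -3.44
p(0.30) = -1.48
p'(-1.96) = -6.24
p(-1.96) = 9.46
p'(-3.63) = -8.31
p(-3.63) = 21.61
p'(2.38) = -0.86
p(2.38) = -5.95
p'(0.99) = -2.58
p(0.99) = -3.55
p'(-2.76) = -7.23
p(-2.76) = 14.85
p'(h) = 1.24*h - 3.81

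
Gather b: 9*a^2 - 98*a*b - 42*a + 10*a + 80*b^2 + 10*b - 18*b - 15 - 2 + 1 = 9*a^2 - 32*a + 80*b^2 + b*(-98*a - 8) - 16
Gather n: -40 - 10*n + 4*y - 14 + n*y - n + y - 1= n*(y - 11) + 5*y - 55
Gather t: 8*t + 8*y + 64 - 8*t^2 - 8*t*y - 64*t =-8*t^2 + t*(-8*y - 56) + 8*y + 64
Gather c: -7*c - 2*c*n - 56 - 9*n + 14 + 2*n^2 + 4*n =c*(-2*n - 7) + 2*n^2 - 5*n - 42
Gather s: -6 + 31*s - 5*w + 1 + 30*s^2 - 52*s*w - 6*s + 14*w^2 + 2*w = 30*s^2 + s*(25 - 52*w) + 14*w^2 - 3*w - 5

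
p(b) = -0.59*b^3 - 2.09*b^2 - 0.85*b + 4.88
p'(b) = -1.77*b^2 - 4.18*b - 0.85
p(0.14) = 4.72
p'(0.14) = -1.47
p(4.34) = -86.41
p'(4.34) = -52.33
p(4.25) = -81.77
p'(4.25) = -50.59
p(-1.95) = 2.97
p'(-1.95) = 0.57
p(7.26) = -337.22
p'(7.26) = -124.49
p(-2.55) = 3.24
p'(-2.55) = -1.70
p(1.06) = 0.93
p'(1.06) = -7.27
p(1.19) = -0.09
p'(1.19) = -8.33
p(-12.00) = 733.64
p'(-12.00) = -205.57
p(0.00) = 4.88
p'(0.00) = -0.85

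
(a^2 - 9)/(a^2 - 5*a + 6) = (a + 3)/(a - 2)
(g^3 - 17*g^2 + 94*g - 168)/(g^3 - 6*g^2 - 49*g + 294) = (g - 4)/(g + 7)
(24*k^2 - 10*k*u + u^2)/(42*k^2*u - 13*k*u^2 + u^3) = (-4*k + u)/(u*(-7*k + u))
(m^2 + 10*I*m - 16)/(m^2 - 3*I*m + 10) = (m + 8*I)/(m - 5*I)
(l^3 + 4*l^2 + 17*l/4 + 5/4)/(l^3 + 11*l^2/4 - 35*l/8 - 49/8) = 2*(4*l^2 + 12*l + 5)/(8*l^2 + 14*l - 49)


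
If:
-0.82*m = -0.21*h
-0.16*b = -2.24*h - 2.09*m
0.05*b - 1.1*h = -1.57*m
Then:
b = 0.00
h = 0.00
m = 0.00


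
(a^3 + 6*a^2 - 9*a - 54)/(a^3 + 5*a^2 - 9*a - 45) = (a + 6)/(a + 5)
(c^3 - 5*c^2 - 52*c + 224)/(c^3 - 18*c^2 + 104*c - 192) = (c + 7)/(c - 6)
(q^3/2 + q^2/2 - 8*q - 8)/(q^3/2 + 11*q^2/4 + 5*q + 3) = 2*(q^3 + q^2 - 16*q - 16)/(2*q^3 + 11*q^2 + 20*q + 12)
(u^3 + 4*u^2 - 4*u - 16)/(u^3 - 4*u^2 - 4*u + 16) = (u + 4)/(u - 4)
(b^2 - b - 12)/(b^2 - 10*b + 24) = (b + 3)/(b - 6)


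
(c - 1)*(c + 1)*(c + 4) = c^3 + 4*c^2 - c - 4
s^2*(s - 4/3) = s^3 - 4*s^2/3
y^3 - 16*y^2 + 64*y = y*(y - 8)^2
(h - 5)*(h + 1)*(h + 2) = h^3 - 2*h^2 - 13*h - 10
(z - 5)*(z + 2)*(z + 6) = z^3 + 3*z^2 - 28*z - 60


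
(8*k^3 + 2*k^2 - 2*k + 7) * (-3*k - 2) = -24*k^4 - 22*k^3 + 2*k^2 - 17*k - 14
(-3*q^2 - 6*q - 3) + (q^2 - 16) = -2*q^2 - 6*q - 19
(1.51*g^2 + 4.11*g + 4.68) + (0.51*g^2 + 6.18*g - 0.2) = 2.02*g^2 + 10.29*g + 4.48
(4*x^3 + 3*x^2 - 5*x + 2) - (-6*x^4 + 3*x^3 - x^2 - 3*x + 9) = 6*x^4 + x^3 + 4*x^2 - 2*x - 7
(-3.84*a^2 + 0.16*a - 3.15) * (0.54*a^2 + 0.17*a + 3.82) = -2.0736*a^4 - 0.5664*a^3 - 16.3426*a^2 + 0.0757*a - 12.033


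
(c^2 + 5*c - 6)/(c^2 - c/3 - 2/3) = 3*(c + 6)/(3*c + 2)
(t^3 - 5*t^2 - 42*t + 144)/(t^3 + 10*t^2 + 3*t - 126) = (t - 8)/(t + 7)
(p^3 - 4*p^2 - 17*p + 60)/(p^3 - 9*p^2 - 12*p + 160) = (p - 3)/(p - 8)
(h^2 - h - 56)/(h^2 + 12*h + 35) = (h - 8)/(h + 5)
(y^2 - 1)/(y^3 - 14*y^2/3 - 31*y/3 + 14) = 3*(y + 1)/(3*y^2 - 11*y - 42)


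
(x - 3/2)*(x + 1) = x^2 - x/2 - 3/2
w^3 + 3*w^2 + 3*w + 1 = (w + 1)^3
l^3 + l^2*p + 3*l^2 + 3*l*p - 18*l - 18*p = (l - 3)*(l + 6)*(l + p)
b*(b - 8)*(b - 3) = b^3 - 11*b^2 + 24*b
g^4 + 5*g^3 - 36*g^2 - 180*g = g*(g - 6)*(g + 5)*(g + 6)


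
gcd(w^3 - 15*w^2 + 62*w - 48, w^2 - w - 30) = w - 6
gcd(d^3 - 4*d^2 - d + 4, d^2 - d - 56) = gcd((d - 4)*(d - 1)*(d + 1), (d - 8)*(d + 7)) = 1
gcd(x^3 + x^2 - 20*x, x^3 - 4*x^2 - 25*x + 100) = x^2 + x - 20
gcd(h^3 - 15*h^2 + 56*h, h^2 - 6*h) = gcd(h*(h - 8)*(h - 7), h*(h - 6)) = h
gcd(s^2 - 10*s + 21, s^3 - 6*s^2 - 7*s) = s - 7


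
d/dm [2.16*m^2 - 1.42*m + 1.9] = 4.32*m - 1.42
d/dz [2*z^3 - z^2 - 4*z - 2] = 6*z^2 - 2*z - 4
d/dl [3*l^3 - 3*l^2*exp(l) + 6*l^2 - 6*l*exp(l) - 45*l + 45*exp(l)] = -3*l^2*exp(l) + 9*l^2 - 12*l*exp(l) + 12*l + 39*exp(l) - 45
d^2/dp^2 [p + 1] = 0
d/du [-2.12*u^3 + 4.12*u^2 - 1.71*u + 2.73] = -6.36*u^2 + 8.24*u - 1.71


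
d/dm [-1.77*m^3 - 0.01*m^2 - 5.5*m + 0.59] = -5.31*m^2 - 0.02*m - 5.5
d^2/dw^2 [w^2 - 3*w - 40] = 2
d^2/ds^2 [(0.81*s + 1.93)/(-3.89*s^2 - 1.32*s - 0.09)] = (-(0.81*s + 1.93)*(7.78*s + 1.32)*(15.56*s + 2.64) + (18.9054*s + 17.1538)*(3.89*s^2 + 1.32*s + 0.09))/(3.89*s^2 + 1.32*s + 0.09)^3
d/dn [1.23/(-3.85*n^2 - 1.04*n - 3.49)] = (9.471*n + 1.2792)/(3.85*n^2 + 1.04*n + 3.49)^2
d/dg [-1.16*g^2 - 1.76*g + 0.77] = -2.32*g - 1.76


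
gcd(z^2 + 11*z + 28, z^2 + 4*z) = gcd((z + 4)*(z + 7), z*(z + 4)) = z + 4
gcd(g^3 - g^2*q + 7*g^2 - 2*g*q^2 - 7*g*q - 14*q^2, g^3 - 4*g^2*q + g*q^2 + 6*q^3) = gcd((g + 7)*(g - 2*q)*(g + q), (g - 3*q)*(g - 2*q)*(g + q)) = -g^2 + g*q + 2*q^2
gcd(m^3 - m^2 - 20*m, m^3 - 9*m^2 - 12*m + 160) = m^2 - m - 20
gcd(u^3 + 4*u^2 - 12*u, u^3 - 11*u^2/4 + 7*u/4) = u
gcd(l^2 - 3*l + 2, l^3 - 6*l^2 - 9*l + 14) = l - 1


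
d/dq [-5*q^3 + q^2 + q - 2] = -15*q^2 + 2*q + 1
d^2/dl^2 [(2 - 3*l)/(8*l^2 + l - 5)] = 2*(-(3*l - 2)*(16*l + 1)^2 + (72*l - 13)*(8*l^2 + l - 5))/(8*l^2 + l - 5)^3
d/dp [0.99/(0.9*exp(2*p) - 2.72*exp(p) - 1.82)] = (2.6928 - 1.782*exp(p))*exp(p)/(-0.9*exp(2*p) + 2.72*exp(p) + 1.82)^2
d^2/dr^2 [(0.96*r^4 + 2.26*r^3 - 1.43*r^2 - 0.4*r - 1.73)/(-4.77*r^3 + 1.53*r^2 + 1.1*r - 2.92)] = (1.13686837721616e-13*r^7 + 17.5171139999999*r^6 + 53.991144*r^5 + 896.356008*r^4 - 455.927468*r^3 - 113.359038*r^2 - 232.002996*r + 46.5996)/(108.531333*r^9 - 104.435811*r^8 - 41.586291*r^7 + 243.901287*r^6 - 118.272582*r^5 - 76.975056*r^4 + 150.167944*r^3 - 28.536576*r^2 - 28.13712*r + 24.897088)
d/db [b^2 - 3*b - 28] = 2*b - 3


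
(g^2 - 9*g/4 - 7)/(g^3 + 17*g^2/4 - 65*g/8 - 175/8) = 2*(g - 4)/(2*g^2 + 5*g - 25)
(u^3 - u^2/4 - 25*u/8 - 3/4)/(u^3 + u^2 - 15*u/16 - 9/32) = 4*(u - 2)/(4*u - 3)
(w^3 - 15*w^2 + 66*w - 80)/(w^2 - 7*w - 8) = (w^2 - 7*w + 10)/(w + 1)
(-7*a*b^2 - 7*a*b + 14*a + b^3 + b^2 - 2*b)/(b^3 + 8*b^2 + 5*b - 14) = (-7*a + b)/(b + 7)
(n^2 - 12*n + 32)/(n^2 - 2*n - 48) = (n - 4)/(n + 6)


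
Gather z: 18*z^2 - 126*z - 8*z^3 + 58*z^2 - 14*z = -8*z^3 + 76*z^2 - 140*z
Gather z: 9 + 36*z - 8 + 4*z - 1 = 40*z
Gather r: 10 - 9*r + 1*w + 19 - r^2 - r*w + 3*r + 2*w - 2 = -r^2 + r*(-w - 6) + 3*w + 27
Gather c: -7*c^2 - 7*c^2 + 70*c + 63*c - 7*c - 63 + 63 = -14*c^2 + 126*c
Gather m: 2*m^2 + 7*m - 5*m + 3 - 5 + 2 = 2*m^2 + 2*m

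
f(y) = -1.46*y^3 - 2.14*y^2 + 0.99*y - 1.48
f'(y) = -4.38*y^2 - 4.28*y + 0.99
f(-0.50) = -2.33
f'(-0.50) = 2.04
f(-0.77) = -2.84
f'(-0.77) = 1.69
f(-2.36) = 3.46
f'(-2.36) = -13.30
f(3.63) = -95.92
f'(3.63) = -72.26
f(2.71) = -43.57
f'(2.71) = -42.78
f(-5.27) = 147.56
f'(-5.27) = -98.10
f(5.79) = -350.88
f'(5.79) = -170.63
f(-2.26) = 2.21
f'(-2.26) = -11.71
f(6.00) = -387.94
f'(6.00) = -182.37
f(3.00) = -57.19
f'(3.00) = -51.27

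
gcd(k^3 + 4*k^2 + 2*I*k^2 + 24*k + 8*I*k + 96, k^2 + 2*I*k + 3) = 1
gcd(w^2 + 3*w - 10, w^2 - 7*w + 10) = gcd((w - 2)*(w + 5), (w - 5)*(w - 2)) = w - 2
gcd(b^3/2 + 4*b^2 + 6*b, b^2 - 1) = 1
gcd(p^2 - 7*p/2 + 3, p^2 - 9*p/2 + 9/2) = p - 3/2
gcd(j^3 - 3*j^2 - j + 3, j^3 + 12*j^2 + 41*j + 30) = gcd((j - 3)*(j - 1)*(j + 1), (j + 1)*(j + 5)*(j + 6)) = j + 1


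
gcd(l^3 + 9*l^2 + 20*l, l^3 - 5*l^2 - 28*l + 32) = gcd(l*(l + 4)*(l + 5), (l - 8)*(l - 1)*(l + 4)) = l + 4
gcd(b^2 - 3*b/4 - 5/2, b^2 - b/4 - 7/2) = b - 2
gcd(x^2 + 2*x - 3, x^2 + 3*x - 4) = x - 1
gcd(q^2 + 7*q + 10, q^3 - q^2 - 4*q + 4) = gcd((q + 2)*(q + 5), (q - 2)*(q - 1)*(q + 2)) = q + 2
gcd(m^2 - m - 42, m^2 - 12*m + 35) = m - 7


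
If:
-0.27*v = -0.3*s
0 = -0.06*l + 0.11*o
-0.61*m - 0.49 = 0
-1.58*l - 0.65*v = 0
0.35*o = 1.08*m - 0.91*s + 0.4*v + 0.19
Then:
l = 0.82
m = -0.80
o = 0.45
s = -1.79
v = -1.99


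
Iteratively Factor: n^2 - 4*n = (n - 4)*(n)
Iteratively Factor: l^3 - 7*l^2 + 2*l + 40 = (l - 4)*(l^2 - 3*l - 10) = (l - 4)*(l + 2)*(l - 5)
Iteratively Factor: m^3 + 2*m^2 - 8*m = (m)*(m^2 + 2*m - 8) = m*(m + 4)*(m - 2)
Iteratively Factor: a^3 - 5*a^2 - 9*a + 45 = (a - 5)*(a^2 - 9) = (a - 5)*(a - 3)*(a + 3)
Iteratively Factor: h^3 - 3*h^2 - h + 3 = (h - 3)*(h^2 - 1) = (h - 3)*(h - 1)*(h + 1)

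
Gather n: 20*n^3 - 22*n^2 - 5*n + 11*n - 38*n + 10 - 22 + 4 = 20*n^3 - 22*n^2 - 32*n - 8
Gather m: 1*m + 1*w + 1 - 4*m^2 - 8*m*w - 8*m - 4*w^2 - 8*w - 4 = -4*m^2 + m*(-8*w - 7) - 4*w^2 - 7*w - 3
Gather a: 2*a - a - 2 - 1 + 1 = a - 2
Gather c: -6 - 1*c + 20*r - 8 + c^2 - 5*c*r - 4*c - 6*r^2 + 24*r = c^2 + c*(-5*r - 5) - 6*r^2 + 44*r - 14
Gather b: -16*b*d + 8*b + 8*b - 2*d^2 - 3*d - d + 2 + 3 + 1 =b*(16 - 16*d) - 2*d^2 - 4*d + 6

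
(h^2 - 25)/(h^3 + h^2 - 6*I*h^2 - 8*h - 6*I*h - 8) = (h^2 - 25)/(h^3 + h^2*(1 - 6*I) + h*(-8 - 6*I) - 8)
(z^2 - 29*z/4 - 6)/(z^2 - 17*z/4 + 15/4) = (4*z^2 - 29*z - 24)/(4*z^2 - 17*z + 15)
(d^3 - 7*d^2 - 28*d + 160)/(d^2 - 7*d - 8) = (d^2 + d - 20)/(d + 1)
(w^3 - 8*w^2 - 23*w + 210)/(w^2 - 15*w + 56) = (w^2 - w - 30)/(w - 8)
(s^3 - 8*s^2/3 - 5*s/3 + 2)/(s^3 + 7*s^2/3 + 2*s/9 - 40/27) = 9*(s^2 - 2*s - 3)/(9*s^2 + 27*s + 20)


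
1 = 1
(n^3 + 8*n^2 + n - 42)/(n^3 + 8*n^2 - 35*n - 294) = (n^2 + n - 6)/(n^2 + n - 42)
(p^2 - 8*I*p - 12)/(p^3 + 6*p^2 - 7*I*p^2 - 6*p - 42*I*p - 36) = (p - 2*I)/(p^2 + p*(6 - I) - 6*I)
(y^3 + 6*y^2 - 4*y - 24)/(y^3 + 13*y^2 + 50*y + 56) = (y^2 + 4*y - 12)/(y^2 + 11*y + 28)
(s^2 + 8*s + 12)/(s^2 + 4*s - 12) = (s + 2)/(s - 2)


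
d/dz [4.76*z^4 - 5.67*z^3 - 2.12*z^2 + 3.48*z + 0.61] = 19.04*z^3 - 17.01*z^2 - 4.24*z + 3.48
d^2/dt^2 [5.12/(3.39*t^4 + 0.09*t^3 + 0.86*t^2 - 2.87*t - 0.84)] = (-(208.2816*t^2 + 2.7648*t + 8.8064)*(3.39*t^4 + 0.09*t^3 + 0.86*t^2 - 2.87*t - 0.84) + 5.12*(13.56*t^3 + 0.27*t^2 + 1.72*t - 2.87)*(27.12*t^3 + 0.54*t^2 + 3.44*t - 5.74))/(3.39*t^4 + 0.09*t^3 + 0.86*t^2 - 2.87*t - 0.84)^3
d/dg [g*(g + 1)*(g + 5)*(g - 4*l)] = 4*g^3 - 12*g^2*l + 18*g^2 - 48*g*l + 10*g - 20*l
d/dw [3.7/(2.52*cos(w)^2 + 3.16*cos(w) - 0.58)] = (18.648*cos(w) + 11.692)*sin(w)/(2.52*cos(w)^2 + 3.16*cos(w) - 0.58)^2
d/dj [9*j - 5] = 9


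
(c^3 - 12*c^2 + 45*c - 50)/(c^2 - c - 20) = (c^2 - 7*c + 10)/(c + 4)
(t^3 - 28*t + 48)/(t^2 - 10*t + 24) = (t^2 + 4*t - 12)/(t - 6)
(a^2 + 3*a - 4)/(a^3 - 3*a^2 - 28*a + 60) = (a^2 + 3*a - 4)/(a^3 - 3*a^2 - 28*a + 60)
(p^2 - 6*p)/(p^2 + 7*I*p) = (p - 6)/(p + 7*I)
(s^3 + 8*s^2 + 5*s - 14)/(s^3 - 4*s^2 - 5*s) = (-s^3 - 8*s^2 - 5*s + 14)/(s*(-s^2 + 4*s + 5))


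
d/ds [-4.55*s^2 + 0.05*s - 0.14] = 0.05 - 9.1*s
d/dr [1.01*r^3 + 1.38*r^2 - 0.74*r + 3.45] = 3.03*r^2 + 2.76*r - 0.74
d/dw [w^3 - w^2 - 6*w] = 3*w^2 - 2*w - 6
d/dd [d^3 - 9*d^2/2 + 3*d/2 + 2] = 3*d^2 - 9*d + 3/2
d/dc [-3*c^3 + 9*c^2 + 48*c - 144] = -9*c^2 + 18*c + 48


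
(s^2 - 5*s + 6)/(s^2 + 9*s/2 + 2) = 2*(s^2 - 5*s + 6)/(2*s^2 + 9*s + 4)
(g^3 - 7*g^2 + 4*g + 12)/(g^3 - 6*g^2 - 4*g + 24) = (g + 1)/(g + 2)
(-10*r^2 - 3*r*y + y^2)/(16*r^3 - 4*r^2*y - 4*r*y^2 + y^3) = (-5*r + y)/(8*r^2 - 6*r*y + y^2)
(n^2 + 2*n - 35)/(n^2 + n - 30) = (n + 7)/(n + 6)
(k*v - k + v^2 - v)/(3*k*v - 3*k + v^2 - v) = (k + v)/(3*k + v)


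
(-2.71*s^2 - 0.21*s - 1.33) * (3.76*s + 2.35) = -10.1896*s^3 - 7.1581*s^2 - 5.4943*s - 3.1255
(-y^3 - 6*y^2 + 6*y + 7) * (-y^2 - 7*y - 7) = y^5 + 13*y^4 + 43*y^3 - 7*y^2 - 91*y - 49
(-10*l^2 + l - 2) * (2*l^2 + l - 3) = -20*l^4 - 8*l^3 + 27*l^2 - 5*l + 6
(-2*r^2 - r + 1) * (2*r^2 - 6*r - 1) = -4*r^4 + 10*r^3 + 10*r^2 - 5*r - 1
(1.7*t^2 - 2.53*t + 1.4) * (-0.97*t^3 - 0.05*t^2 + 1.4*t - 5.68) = -1.649*t^5 + 2.3691*t^4 + 1.1485*t^3 - 13.268*t^2 + 16.3304*t - 7.952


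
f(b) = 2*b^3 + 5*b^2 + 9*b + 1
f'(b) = 6*b^2 + 10*b + 9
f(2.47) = 83.87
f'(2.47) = 70.31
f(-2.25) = -16.72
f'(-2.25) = 16.88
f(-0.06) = 0.48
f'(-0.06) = 8.42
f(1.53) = 33.64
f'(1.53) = 38.35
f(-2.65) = -24.96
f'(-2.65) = 24.64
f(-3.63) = -61.45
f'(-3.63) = 51.76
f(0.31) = 4.33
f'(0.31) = 12.68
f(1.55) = 34.41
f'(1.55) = 38.92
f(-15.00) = -5759.00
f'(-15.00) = 1209.00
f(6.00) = 667.00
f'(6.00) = 285.00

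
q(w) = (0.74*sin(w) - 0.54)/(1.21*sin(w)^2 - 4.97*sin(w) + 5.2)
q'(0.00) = 0.04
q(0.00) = -0.10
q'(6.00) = 0.02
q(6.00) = -0.11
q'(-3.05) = -0.03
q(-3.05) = -0.11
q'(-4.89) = 0.13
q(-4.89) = 0.13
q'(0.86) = 0.24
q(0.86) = 0.01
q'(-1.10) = -0.00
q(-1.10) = -0.11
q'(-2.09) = 0.00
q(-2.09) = -0.11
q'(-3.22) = -0.05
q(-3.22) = -0.10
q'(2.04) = -0.24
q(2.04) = 0.07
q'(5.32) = -0.00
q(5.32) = -0.11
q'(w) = (-2.42*sin(w)*cos(w) + 4.97*cos(w))*(0.74*sin(w) - 0.54)/(1.21*sin(w)^2 - 4.97*sin(w) + 5.2)^2 + 0.74*cos(w)/(1.21*sin(w)^2 - 4.97*sin(w) + 5.2)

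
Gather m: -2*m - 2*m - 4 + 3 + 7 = 6 - 4*m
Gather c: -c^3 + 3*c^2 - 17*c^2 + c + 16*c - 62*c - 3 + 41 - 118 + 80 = -c^3 - 14*c^2 - 45*c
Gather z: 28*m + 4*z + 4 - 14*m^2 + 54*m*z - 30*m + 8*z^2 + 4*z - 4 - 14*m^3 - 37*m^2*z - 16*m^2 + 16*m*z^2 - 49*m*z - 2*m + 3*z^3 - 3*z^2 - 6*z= -14*m^3 - 30*m^2 - 4*m + 3*z^3 + z^2*(16*m + 5) + z*(-37*m^2 + 5*m + 2)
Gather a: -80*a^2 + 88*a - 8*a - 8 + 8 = -80*a^2 + 80*a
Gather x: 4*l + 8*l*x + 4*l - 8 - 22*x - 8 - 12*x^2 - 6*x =8*l - 12*x^2 + x*(8*l - 28) - 16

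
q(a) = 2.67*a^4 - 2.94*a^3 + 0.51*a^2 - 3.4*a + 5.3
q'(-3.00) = -374.20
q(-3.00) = 315.74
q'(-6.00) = -2633.92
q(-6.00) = 4139.42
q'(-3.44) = -546.04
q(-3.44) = 516.60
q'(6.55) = 2626.08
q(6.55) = 4093.20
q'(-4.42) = -1102.45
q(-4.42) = 1303.22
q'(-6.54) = -3374.79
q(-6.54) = 5756.27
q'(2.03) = 51.67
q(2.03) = 21.25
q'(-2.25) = -172.00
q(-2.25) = 117.45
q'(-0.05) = -3.47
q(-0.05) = 5.47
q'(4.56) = 830.52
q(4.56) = 876.07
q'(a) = 10.68*a^3 - 8.82*a^2 + 1.02*a - 3.4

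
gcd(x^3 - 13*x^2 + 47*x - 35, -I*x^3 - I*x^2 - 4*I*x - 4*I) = 1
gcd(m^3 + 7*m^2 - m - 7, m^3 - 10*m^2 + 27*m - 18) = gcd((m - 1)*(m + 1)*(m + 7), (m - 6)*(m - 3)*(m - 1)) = m - 1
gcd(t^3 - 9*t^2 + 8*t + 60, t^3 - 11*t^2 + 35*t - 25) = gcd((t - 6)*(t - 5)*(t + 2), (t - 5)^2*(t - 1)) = t - 5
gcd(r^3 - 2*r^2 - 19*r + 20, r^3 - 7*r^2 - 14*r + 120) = r^2 - r - 20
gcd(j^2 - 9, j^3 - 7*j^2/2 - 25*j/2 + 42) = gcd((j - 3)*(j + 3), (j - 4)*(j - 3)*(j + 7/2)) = j - 3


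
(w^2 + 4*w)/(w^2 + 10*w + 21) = w*(w + 4)/(w^2 + 10*w + 21)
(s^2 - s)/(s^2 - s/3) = 3*(s - 1)/(3*s - 1)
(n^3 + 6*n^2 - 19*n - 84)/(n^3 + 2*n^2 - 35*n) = (n^2 - n - 12)/(n*(n - 5))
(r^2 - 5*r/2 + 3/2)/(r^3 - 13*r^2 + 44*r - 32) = (r - 3/2)/(r^2 - 12*r + 32)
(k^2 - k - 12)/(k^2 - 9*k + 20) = (k + 3)/(k - 5)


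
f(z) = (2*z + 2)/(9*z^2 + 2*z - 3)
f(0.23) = -1.19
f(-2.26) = -0.07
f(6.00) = 0.04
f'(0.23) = -4.51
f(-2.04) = -0.07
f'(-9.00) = 0.00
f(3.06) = 0.09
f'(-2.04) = -0.01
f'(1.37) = -0.34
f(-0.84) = 0.19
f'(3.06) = -0.04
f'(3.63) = -0.03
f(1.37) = 0.28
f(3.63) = 0.08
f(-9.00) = -0.02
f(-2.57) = -0.06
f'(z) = (-18*z - 2)*(2*z + 2)/(9*z^2 + 2*z - 3)^2 + 2/(9*z^2 + 2*z - 3)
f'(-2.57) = -0.01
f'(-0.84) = 2.70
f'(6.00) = -0.00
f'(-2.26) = -0.01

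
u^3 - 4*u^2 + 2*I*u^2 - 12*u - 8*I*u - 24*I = (u - 6)*(u + 2)*(u + 2*I)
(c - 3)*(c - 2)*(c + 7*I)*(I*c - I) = I*c^4 - 7*c^3 - 6*I*c^3 + 42*c^2 + 11*I*c^2 - 77*c - 6*I*c + 42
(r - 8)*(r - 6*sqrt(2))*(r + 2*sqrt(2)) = r^3 - 8*r^2 - 4*sqrt(2)*r^2 - 24*r + 32*sqrt(2)*r + 192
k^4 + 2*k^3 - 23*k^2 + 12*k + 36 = (k - 3)*(k - 2)*(k + 1)*(k + 6)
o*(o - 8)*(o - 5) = o^3 - 13*o^2 + 40*o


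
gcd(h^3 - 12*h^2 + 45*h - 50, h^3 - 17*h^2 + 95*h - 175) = h^2 - 10*h + 25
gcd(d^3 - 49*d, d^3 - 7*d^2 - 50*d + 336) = d + 7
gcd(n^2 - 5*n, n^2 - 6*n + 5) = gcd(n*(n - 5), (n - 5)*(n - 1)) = n - 5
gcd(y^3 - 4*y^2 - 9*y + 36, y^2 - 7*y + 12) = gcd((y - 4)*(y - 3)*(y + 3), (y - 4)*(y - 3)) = y^2 - 7*y + 12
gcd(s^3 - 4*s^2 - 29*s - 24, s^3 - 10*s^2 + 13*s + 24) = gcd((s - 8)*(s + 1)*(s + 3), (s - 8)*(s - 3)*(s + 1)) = s^2 - 7*s - 8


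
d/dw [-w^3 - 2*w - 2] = -3*w^2 - 2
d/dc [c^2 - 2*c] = 2*c - 2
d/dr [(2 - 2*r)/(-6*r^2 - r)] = 2*(-6*r^2 + 12*r + 1)/(r^2*(36*r^2 + 12*r + 1))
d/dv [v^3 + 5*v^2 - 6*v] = 3*v^2 + 10*v - 6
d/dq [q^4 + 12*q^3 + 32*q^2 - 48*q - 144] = 4*q^3 + 36*q^2 + 64*q - 48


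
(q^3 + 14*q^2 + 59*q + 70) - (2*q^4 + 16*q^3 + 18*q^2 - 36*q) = -2*q^4 - 15*q^3 - 4*q^2 + 95*q + 70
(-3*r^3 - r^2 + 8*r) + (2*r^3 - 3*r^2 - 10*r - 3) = -r^3 - 4*r^2 - 2*r - 3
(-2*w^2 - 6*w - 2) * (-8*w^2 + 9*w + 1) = 16*w^4 + 30*w^3 - 40*w^2 - 24*w - 2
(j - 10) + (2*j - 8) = 3*j - 18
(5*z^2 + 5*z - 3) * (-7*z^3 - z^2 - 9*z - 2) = -35*z^5 - 40*z^4 - 29*z^3 - 52*z^2 + 17*z + 6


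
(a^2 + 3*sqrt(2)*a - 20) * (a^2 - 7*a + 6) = a^4 - 7*a^3 + 3*sqrt(2)*a^3 - 21*sqrt(2)*a^2 - 14*a^2 + 18*sqrt(2)*a + 140*a - 120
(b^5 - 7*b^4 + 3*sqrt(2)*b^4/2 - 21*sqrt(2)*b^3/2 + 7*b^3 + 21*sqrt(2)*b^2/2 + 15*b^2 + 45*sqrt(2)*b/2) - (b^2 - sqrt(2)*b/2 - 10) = b^5 - 7*b^4 + 3*sqrt(2)*b^4/2 - 21*sqrt(2)*b^3/2 + 7*b^3 + 14*b^2 + 21*sqrt(2)*b^2/2 + 23*sqrt(2)*b + 10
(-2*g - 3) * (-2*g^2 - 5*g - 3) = 4*g^3 + 16*g^2 + 21*g + 9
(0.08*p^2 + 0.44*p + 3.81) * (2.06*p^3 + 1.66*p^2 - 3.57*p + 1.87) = 0.1648*p^5 + 1.0392*p^4 + 8.2934*p^3 + 4.9034*p^2 - 12.7789*p + 7.1247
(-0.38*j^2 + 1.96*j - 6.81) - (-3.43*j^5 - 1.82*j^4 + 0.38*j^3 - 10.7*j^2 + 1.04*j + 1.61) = 3.43*j^5 + 1.82*j^4 - 0.38*j^3 + 10.32*j^2 + 0.92*j - 8.42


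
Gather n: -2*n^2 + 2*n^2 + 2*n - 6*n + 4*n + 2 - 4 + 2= 0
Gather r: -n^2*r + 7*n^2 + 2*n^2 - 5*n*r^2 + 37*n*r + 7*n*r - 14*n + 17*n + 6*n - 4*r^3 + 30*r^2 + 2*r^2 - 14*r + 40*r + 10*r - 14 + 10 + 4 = 9*n^2 + 9*n - 4*r^3 + r^2*(32 - 5*n) + r*(-n^2 + 44*n + 36)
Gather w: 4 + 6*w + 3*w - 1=9*w + 3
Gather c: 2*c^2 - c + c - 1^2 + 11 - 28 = 2*c^2 - 18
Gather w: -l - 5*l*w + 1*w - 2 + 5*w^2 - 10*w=-l + 5*w^2 + w*(-5*l - 9) - 2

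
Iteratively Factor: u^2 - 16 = (u - 4)*(u + 4)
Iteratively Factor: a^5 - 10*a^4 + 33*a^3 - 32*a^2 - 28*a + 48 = (a - 2)*(a^4 - 8*a^3 + 17*a^2 + 2*a - 24) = (a - 2)*(a + 1)*(a^3 - 9*a^2 + 26*a - 24) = (a - 3)*(a - 2)*(a + 1)*(a^2 - 6*a + 8) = (a - 3)*(a - 2)^2*(a + 1)*(a - 4)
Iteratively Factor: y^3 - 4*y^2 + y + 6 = (y - 3)*(y^2 - y - 2) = (y - 3)*(y - 2)*(y + 1)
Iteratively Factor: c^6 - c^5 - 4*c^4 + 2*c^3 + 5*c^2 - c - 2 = (c - 2)*(c^5 + c^4 - 2*c^3 - 2*c^2 + c + 1) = (c - 2)*(c - 1)*(c^4 + 2*c^3 - 2*c - 1) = (c - 2)*(c - 1)*(c + 1)*(c^3 + c^2 - c - 1) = (c - 2)*(c - 1)*(c + 1)^2*(c^2 - 1) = (c - 2)*(c - 1)*(c + 1)^3*(c - 1)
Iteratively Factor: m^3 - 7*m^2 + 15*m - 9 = (m - 3)*(m^2 - 4*m + 3) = (m - 3)*(m - 1)*(m - 3)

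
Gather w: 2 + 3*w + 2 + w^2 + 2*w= w^2 + 5*w + 4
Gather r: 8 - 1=7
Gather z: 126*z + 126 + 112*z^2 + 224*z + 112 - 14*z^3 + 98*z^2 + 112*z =-14*z^3 + 210*z^2 + 462*z + 238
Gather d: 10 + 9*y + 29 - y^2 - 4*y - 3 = -y^2 + 5*y + 36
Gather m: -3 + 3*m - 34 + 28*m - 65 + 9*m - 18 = 40*m - 120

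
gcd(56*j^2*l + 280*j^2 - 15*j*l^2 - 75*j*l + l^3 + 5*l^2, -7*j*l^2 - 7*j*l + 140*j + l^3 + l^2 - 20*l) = 7*j*l + 35*j - l^2 - 5*l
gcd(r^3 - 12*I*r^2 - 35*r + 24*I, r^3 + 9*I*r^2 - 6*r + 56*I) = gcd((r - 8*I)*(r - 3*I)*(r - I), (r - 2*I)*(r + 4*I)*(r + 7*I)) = 1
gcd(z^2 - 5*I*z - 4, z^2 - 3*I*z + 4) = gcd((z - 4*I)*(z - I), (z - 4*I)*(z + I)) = z - 4*I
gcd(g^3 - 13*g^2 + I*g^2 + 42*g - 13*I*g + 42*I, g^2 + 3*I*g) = 1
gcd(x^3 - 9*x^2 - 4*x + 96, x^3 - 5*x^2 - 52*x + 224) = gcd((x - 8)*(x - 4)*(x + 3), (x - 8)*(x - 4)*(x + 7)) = x^2 - 12*x + 32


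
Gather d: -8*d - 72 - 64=-8*d - 136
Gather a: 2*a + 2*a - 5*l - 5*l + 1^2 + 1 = 4*a - 10*l + 2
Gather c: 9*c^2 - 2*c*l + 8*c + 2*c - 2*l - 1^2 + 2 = 9*c^2 + c*(10 - 2*l) - 2*l + 1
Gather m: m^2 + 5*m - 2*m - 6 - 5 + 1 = m^2 + 3*m - 10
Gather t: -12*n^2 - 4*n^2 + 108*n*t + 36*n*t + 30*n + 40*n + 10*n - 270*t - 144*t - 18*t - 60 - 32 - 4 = -16*n^2 + 80*n + t*(144*n - 432) - 96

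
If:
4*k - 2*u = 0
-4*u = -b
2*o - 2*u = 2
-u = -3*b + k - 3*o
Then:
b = -8/9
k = -1/9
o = 7/9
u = -2/9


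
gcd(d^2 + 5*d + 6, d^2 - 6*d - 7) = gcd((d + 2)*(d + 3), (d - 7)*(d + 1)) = 1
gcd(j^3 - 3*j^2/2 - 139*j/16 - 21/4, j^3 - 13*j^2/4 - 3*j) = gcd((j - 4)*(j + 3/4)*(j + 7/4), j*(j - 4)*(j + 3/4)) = j^2 - 13*j/4 - 3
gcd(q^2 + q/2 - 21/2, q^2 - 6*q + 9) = q - 3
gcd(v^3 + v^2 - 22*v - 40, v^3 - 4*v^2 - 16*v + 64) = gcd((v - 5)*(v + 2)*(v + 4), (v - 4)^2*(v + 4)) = v + 4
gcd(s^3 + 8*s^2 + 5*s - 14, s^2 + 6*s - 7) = s^2 + 6*s - 7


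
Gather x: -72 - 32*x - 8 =-32*x - 80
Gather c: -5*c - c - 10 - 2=-6*c - 12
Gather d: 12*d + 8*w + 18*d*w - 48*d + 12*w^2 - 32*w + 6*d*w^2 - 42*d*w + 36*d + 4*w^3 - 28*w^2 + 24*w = d*(6*w^2 - 24*w) + 4*w^3 - 16*w^2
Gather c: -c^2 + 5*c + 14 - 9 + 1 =-c^2 + 5*c + 6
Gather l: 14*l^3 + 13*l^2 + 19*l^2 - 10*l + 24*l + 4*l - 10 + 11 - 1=14*l^3 + 32*l^2 + 18*l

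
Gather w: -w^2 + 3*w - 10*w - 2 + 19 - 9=-w^2 - 7*w + 8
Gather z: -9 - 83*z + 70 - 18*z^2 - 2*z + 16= -18*z^2 - 85*z + 77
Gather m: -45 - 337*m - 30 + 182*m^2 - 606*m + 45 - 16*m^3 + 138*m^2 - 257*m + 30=-16*m^3 + 320*m^2 - 1200*m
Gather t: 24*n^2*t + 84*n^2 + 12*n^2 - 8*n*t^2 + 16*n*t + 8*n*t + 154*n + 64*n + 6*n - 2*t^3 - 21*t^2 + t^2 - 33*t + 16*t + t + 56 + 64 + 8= 96*n^2 + 224*n - 2*t^3 + t^2*(-8*n - 20) + t*(24*n^2 + 24*n - 16) + 128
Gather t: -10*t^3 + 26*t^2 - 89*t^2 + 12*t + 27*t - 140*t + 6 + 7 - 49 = -10*t^3 - 63*t^2 - 101*t - 36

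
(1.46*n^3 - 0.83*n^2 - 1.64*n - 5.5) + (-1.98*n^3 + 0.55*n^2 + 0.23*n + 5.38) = -0.52*n^3 - 0.28*n^2 - 1.41*n - 0.12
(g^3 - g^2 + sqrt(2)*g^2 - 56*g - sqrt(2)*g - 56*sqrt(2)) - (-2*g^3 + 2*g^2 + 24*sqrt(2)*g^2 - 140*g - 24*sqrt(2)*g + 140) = 3*g^3 - 23*sqrt(2)*g^2 - 3*g^2 + 23*sqrt(2)*g + 84*g - 140 - 56*sqrt(2)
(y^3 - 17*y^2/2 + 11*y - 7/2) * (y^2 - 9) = y^5 - 17*y^4/2 + 2*y^3 + 73*y^2 - 99*y + 63/2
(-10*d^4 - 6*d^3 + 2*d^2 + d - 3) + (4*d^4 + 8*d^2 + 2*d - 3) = -6*d^4 - 6*d^3 + 10*d^2 + 3*d - 6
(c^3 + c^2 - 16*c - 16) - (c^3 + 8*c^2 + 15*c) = -7*c^2 - 31*c - 16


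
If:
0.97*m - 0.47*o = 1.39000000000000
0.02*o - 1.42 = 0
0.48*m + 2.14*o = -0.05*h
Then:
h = -3382.82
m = 35.84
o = 71.00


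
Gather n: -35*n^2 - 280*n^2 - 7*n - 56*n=-315*n^2 - 63*n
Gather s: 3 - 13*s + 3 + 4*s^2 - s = 4*s^2 - 14*s + 6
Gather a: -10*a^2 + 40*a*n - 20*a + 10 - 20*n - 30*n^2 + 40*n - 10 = -10*a^2 + a*(40*n - 20) - 30*n^2 + 20*n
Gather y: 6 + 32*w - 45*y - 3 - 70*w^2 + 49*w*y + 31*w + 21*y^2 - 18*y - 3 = -70*w^2 + 63*w + 21*y^2 + y*(49*w - 63)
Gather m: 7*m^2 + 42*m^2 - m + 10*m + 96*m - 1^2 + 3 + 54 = 49*m^2 + 105*m + 56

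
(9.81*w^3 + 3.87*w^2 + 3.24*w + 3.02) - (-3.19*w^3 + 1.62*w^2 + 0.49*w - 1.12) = 13.0*w^3 + 2.25*w^2 + 2.75*w + 4.14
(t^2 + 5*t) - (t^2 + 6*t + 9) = -t - 9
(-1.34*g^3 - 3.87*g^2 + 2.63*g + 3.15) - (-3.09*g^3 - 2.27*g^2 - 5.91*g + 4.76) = 1.75*g^3 - 1.6*g^2 + 8.54*g - 1.61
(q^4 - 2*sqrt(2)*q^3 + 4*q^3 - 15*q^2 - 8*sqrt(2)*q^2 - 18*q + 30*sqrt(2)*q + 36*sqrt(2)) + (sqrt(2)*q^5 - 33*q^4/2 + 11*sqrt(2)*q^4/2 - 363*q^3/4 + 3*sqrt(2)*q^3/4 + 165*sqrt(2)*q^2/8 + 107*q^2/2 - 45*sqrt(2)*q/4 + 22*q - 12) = sqrt(2)*q^5 - 31*q^4/2 + 11*sqrt(2)*q^4/2 - 347*q^3/4 - 5*sqrt(2)*q^3/4 + 101*sqrt(2)*q^2/8 + 77*q^2/2 + 4*q + 75*sqrt(2)*q/4 - 12 + 36*sqrt(2)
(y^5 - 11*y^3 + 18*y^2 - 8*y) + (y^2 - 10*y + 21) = y^5 - 11*y^3 + 19*y^2 - 18*y + 21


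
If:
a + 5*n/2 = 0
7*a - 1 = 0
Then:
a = 1/7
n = -2/35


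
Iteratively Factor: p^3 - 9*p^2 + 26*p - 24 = (p - 3)*(p^2 - 6*p + 8) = (p - 4)*(p - 3)*(p - 2)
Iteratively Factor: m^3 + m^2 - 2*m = (m - 1)*(m^2 + 2*m) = (m - 1)*(m + 2)*(m)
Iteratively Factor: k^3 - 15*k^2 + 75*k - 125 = (k - 5)*(k^2 - 10*k + 25) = (k - 5)^2*(k - 5)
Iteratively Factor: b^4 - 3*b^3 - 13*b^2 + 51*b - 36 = (b - 3)*(b^3 - 13*b + 12) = (b - 3)*(b - 1)*(b^2 + b - 12) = (b - 3)*(b - 1)*(b + 4)*(b - 3)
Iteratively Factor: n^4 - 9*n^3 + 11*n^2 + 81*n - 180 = (n + 3)*(n^3 - 12*n^2 + 47*n - 60) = (n - 4)*(n + 3)*(n^2 - 8*n + 15) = (n - 4)*(n - 3)*(n + 3)*(n - 5)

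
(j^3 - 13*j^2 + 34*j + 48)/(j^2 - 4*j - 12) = (j^2 - 7*j - 8)/(j + 2)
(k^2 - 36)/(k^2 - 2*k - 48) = (k - 6)/(k - 8)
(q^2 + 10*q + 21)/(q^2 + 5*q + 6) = (q + 7)/(q + 2)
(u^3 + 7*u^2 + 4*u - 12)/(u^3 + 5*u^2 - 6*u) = (u + 2)/u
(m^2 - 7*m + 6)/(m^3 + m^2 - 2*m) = (m - 6)/(m*(m + 2))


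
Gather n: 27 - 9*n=27 - 9*n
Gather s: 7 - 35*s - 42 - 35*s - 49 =-70*s - 84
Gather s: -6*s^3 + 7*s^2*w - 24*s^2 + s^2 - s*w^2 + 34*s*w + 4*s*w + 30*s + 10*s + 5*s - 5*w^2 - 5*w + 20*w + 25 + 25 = -6*s^3 + s^2*(7*w - 23) + s*(-w^2 + 38*w + 45) - 5*w^2 + 15*w + 50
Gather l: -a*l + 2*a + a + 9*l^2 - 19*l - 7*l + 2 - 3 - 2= 3*a + 9*l^2 + l*(-a - 26) - 3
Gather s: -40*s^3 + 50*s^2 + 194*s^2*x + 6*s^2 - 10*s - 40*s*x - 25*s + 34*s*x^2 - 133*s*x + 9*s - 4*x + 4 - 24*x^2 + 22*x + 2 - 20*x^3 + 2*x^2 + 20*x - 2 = -40*s^3 + s^2*(194*x + 56) + s*(34*x^2 - 173*x - 26) - 20*x^3 - 22*x^2 + 38*x + 4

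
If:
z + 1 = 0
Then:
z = -1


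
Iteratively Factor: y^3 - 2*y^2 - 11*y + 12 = (y + 3)*(y^2 - 5*y + 4) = (y - 1)*(y + 3)*(y - 4)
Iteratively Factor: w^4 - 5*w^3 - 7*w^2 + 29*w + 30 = (w - 3)*(w^3 - 2*w^2 - 13*w - 10) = (w - 3)*(w + 1)*(w^2 - 3*w - 10) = (w - 5)*(w - 3)*(w + 1)*(w + 2)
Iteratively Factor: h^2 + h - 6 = (h + 3)*(h - 2)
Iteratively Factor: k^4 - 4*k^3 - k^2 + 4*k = (k + 1)*(k^3 - 5*k^2 + 4*k) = (k - 1)*(k + 1)*(k^2 - 4*k) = (k - 4)*(k - 1)*(k + 1)*(k)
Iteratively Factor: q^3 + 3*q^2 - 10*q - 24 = (q - 3)*(q^2 + 6*q + 8) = (q - 3)*(q + 2)*(q + 4)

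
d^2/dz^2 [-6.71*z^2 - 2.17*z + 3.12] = -13.4200000000000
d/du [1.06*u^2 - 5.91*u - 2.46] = 2.12*u - 5.91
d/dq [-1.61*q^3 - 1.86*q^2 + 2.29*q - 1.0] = -4.83*q^2 - 3.72*q + 2.29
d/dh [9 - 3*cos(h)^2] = 3*sin(2*h)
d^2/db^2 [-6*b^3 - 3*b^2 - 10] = -36*b - 6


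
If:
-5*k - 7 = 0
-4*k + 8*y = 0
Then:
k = -7/5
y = -7/10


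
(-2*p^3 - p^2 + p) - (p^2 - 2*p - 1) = -2*p^3 - 2*p^2 + 3*p + 1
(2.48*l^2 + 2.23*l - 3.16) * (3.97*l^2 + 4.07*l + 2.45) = 9.8456*l^4 + 18.9467*l^3 + 2.6069*l^2 - 7.3977*l - 7.742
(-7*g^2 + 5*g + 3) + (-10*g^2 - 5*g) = 3 - 17*g^2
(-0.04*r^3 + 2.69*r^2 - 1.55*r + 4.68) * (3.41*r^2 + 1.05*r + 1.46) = -0.1364*r^5 + 9.1309*r^4 - 2.5194*r^3 + 18.2587*r^2 + 2.651*r + 6.8328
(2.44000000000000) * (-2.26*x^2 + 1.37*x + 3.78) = -5.5144*x^2 + 3.3428*x + 9.2232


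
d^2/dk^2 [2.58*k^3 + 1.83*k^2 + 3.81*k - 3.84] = 15.48*k + 3.66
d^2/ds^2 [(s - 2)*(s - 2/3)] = 2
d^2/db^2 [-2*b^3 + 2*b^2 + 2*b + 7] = 4 - 12*b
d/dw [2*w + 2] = 2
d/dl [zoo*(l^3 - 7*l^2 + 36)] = zoo*l*(l + 1)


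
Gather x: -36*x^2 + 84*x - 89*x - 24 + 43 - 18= -36*x^2 - 5*x + 1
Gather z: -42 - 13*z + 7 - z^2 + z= -z^2 - 12*z - 35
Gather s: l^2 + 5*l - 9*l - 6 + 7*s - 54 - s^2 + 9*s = l^2 - 4*l - s^2 + 16*s - 60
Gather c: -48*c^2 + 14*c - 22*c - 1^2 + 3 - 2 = -48*c^2 - 8*c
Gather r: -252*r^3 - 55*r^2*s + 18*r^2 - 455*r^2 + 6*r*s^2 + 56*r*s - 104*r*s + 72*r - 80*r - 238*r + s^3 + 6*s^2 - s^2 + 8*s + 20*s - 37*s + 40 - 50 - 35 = -252*r^3 + r^2*(-55*s - 437) + r*(6*s^2 - 48*s - 246) + s^3 + 5*s^2 - 9*s - 45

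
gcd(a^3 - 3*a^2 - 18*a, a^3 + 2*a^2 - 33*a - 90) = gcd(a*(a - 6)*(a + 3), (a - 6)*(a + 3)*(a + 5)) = a^2 - 3*a - 18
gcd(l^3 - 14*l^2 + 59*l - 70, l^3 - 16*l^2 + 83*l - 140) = l^2 - 12*l + 35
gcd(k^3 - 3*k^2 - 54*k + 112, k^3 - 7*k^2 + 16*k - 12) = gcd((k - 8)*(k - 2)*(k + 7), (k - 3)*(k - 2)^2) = k - 2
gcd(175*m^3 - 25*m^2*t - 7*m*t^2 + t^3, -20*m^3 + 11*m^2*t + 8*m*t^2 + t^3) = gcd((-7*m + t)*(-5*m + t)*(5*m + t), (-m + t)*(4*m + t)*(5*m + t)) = 5*m + t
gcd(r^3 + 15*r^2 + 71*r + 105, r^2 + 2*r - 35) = r + 7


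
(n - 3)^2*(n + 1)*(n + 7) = n^4 + 2*n^3 - 32*n^2 + 30*n + 63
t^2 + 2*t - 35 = (t - 5)*(t + 7)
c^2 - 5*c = c*(c - 5)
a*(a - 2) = a^2 - 2*a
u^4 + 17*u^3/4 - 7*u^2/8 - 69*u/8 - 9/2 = (u - 3/2)*(u + 3/4)*(u + 1)*(u + 4)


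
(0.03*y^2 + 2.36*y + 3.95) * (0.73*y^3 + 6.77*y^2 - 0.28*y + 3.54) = 0.0219*y^5 + 1.9259*y^4 + 18.8523*y^3 + 26.1869*y^2 + 7.2484*y + 13.983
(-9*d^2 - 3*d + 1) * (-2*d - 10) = 18*d^3 + 96*d^2 + 28*d - 10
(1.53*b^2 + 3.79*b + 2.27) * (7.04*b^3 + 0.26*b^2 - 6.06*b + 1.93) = 10.7712*b^5 + 27.0794*b^4 + 7.6944*b^3 - 19.4243*b^2 - 6.4415*b + 4.3811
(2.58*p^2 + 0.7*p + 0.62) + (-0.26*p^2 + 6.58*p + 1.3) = 2.32*p^2 + 7.28*p + 1.92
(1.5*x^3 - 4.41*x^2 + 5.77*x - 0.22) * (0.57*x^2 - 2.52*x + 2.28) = 0.855*x^5 - 6.2937*x^4 + 17.8221*x^3 - 24.7206*x^2 + 13.71*x - 0.5016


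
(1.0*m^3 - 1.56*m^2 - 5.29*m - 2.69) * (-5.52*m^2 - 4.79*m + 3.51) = -5.52*m^5 + 3.8212*m^4 + 40.1832*m^3 + 34.7123*m^2 - 5.6828*m - 9.4419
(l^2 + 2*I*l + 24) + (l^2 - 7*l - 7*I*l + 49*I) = 2*l^2 - 7*l - 5*I*l + 24 + 49*I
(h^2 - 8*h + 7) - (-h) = h^2 - 7*h + 7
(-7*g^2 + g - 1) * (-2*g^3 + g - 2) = 14*g^5 - 2*g^4 - 5*g^3 + 15*g^2 - 3*g + 2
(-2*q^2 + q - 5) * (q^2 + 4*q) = -2*q^4 - 7*q^3 - q^2 - 20*q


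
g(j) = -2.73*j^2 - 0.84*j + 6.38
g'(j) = -5.46*j - 0.84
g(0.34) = 5.78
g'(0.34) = -2.70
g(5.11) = -69.20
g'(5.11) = -28.74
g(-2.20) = -4.99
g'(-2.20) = 11.17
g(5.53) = -81.75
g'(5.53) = -31.03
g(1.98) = -5.99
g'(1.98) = -11.65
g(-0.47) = 6.17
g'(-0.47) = 1.73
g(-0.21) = 6.44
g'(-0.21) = 0.31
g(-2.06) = -3.47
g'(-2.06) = 10.41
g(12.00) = -396.82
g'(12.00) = -66.36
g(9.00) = -222.31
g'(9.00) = -49.98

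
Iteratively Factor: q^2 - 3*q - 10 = (q - 5)*(q + 2)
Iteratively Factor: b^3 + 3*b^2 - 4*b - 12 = (b + 2)*(b^2 + b - 6) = (b + 2)*(b + 3)*(b - 2)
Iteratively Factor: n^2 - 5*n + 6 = (n - 3)*(n - 2)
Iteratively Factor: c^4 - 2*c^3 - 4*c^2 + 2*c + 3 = (c + 1)*(c^3 - 3*c^2 - c + 3) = (c - 1)*(c + 1)*(c^2 - 2*c - 3) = (c - 1)*(c + 1)^2*(c - 3)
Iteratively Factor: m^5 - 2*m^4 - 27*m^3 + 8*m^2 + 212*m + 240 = (m + 2)*(m^4 - 4*m^3 - 19*m^2 + 46*m + 120) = (m + 2)*(m + 3)*(m^3 - 7*m^2 + 2*m + 40) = (m - 4)*(m + 2)*(m + 3)*(m^2 - 3*m - 10) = (m - 5)*(m - 4)*(m + 2)*(m + 3)*(m + 2)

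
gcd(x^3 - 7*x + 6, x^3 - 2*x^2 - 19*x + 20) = x - 1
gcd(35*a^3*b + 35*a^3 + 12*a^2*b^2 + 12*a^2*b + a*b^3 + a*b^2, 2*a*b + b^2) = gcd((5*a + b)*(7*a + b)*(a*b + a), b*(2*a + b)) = 1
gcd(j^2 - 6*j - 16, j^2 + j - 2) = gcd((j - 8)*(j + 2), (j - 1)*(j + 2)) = j + 2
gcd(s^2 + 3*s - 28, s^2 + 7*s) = s + 7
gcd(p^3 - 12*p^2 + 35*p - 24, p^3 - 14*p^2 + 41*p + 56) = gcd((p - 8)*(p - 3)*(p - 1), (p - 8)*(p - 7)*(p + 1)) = p - 8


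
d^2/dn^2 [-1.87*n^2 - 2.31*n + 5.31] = -3.74000000000000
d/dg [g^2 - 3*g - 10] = 2*g - 3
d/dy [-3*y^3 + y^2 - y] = -9*y^2 + 2*y - 1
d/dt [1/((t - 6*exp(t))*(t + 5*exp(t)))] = (-(t - 6*exp(t))*(5*exp(t) + 1) + (t + 5*exp(t))*(6*exp(t) - 1))/((t - 6*exp(t))^2*(t + 5*exp(t))^2)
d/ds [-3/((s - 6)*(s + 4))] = 6*(s - 1)/((s - 6)^2*(s + 4)^2)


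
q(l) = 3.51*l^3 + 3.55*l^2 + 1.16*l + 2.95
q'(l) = 10.53*l^2 + 7.1*l + 1.16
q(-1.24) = 0.28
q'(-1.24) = 8.55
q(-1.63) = -4.71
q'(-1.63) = 17.56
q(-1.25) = 0.19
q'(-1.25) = 8.74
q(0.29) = 3.67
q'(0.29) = 4.10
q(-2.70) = -43.39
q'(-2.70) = 58.75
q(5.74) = 790.38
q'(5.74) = 388.85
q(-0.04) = 2.91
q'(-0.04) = 0.89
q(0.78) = 7.68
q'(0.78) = 13.10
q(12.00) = 6593.35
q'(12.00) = 1602.68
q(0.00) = 2.95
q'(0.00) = 1.16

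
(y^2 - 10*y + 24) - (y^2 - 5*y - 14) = 38 - 5*y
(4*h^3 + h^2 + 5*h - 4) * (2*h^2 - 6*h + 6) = 8*h^5 - 22*h^4 + 28*h^3 - 32*h^2 + 54*h - 24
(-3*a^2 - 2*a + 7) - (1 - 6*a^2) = 3*a^2 - 2*a + 6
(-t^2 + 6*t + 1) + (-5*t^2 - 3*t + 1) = -6*t^2 + 3*t + 2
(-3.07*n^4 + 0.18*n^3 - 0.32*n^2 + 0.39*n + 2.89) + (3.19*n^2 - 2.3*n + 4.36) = -3.07*n^4 + 0.18*n^3 + 2.87*n^2 - 1.91*n + 7.25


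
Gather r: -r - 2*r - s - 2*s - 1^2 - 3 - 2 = -3*r - 3*s - 6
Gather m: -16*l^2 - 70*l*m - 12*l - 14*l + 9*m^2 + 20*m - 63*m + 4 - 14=-16*l^2 - 26*l + 9*m^2 + m*(-70*l - 43) - 10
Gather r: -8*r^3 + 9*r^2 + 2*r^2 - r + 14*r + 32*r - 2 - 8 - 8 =-8*r^3 + 11*r^2 + 45*r - 18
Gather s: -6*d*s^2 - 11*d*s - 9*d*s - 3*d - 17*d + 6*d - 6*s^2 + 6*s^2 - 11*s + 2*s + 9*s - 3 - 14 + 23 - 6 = -6*d*s^2 - 20*d*s - 14*d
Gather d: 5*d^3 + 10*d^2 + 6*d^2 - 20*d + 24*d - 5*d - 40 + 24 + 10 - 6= 5*d^3 + 16*d^2 - d - 12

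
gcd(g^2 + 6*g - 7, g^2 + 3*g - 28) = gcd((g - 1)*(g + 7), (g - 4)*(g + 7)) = g + 7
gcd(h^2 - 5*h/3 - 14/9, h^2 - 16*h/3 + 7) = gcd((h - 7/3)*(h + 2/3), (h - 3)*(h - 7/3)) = h - 7/3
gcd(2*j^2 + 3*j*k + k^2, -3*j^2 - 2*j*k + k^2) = j + k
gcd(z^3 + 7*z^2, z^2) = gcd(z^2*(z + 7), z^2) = z^2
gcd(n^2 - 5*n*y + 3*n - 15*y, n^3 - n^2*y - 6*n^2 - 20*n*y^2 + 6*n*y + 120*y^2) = -n + 5*y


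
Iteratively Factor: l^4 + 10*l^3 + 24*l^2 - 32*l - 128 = (l + 4)*(l^3 + 6*l^2 - 32) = (l + 4)^2*(l^2 + 2*l - 8) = (l - 2)*(l + 4)^2*(l + 4)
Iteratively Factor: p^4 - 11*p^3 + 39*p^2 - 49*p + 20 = (p - 5)*(p^3 - 6*p^2 + 9*p - 4) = (p - 5)*(p - 4)*(p^2 - 2*p + 1) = (p - 5)*(p - 4)*(p - 1)*(p - 1)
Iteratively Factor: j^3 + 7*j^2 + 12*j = (j + 3)*(j^2 + 4*j) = (j + 3)*(j + 4)*(j)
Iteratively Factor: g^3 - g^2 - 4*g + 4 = (g + 2)*(g^2 - 3*g + 2) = (g - 2)*(g + 2)*(g - 1)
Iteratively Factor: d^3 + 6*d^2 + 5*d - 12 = (d + 3)*(d^2 + 3*d - 4) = (d + 3)*(d + 4)*(d - 1)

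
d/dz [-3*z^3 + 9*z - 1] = 9 - 9*z^2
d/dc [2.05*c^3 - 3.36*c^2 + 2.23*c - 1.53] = 6.15*c^2 - 6.72*c + 2.23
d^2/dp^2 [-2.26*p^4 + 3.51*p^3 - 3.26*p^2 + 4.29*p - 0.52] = -27.12*p^2 + 21.06*p - 6.52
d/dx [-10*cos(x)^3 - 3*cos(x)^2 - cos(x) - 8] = (30*cos(x)^2 + 6*cos(x) + 1)*sin(x)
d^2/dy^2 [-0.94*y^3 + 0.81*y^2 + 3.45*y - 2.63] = 1.62 - 5.64*y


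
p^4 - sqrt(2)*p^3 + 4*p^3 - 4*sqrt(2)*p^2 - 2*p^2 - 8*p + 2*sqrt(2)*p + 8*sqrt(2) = (p + 4)*(p - sqrt(2))^2*(p + sqrt(2))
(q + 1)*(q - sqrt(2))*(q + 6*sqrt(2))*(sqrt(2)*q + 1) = sqrt(2)*q^4 + sqrt(2)*q^3 + 11*q^3 - 7*sqrt(2)*q^2 + 11*q^2 - 12*q - 7*sqrt(2)*q - 12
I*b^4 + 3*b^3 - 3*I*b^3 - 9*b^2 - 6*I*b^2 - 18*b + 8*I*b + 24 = (b - 4)*(b + 2)*(b - 3*I)*(I*b - I)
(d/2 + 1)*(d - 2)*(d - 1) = d^3/2 - d^2/2 - 2*d + 2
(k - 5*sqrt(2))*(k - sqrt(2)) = k^2 - 6*sqrt(2)*k + 10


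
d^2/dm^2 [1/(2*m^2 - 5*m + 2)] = 2*(-4*m^2 + 10*m + (4*m - 5)^2 - 4)/(2*m^2 - 5*m + 2)^3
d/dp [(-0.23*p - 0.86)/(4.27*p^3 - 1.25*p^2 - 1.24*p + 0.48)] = (1.9642*p^3 + 10.7291*p^2 - 2.15*p - 1.1768)/(18.2329*p^6 - 10.675*p^5 - 9.0271*p^4 + 7.1992*p^3 + 0.3376*p^2 - 1.1904*p + 0.2304)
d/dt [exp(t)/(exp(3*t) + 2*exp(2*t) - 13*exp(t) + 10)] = 2*(-exp(3*t) - exp(2*t) + 5)*exp(t)/(exp(6*t) + 4*exp(5*t) - 22*exp(4*t) - 32*exp(3*t) + 209*exp(2*t) - 260*exp(t) + 100)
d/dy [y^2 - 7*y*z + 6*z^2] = 2*y - 7*z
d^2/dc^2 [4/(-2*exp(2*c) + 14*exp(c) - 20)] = 2*(-2*(2*exp(c) - 7)^2*exp(c) + (4*exp(c) - 7)*(exp(2*c) - 7*exp(c) + 10))*exp(c)/(exp(2*c) - 7*exp(c) + 10)^3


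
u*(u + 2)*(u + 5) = u^3 + 7*u^2 + 10*u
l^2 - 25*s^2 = (l - 5*s)*(l + 5*s)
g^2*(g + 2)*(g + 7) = g^4 + 9*g^3 + 14*g^2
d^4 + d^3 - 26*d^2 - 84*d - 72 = (d - 6)*(d + 2)^2*(d + 3)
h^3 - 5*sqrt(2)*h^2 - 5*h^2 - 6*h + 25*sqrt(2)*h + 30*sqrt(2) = (h - 6)*(h + 1)*(h - 5*sqrt(2))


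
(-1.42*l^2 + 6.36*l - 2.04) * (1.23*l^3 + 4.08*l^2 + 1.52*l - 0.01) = -1.7466*l^5 + 2.0292*l^4 + 21.2812*l^3 + 1.3582*l^2 - 3.1644*l + 0.0204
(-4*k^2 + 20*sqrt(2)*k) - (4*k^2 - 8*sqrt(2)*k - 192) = -8*k^2 + 28*sqrt(2)*k + 192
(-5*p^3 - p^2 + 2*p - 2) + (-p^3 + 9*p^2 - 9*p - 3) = -6*p^3 + 8*p^2 - 7*p - 5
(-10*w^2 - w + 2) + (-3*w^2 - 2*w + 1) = -13*w^2 - 3*w + 3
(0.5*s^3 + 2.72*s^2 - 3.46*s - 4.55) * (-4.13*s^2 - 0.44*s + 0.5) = -2.065*s^5 - 11.4536*s^4 + 13.343*s^3 + 21.6739*s^2 + 0.272*s - 2.275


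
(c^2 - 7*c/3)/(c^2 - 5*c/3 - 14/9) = 3*c/(3*c + 2)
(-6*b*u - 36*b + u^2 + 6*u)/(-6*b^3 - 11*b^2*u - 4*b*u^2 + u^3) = (u + 6)/(b^2 + 2*b*u + u^2)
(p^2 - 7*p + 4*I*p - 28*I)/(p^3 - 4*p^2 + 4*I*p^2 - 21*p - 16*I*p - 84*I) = 1/(p + 3)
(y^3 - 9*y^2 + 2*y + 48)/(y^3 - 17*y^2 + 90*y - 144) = (y + 2)/(y - 6)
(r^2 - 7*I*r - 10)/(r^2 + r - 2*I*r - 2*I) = (r - 5*I)/(r + 1)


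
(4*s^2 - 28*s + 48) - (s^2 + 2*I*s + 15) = 3*s^2 - 28*s - 2*I*s + 33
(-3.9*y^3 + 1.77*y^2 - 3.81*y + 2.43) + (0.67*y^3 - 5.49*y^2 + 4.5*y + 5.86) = -3.23*y^3 - 3.72*y^2 + 0.69*y + 8.29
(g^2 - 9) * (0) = 0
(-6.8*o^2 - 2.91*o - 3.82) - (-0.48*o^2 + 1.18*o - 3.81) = -6.32*o^2 - 4.09*o - 0.00999999999999979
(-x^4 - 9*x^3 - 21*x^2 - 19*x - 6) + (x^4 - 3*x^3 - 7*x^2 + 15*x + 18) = -12*x^3 - 28*x^2 - 4*x + 12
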